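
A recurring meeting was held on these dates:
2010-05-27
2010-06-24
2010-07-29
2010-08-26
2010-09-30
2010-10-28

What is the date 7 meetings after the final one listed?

2011-05-26

These are Thursdays with 28, 35, 28, 35, 28-day gaps.
Each is the final Thursday of its month — 2010-07-29 is past the 28th, so '4th Thursday' doesn't fit.
Last Thursday of November 2010: 2010-11-25.
December 2010 ends with Thursday 2010-12-30.
January 2011 ends with Thursday 2011-01-27.
February 2011 ends with Thursday 2011-02-24.
March 2011 ends with Thursday 2011-03-31.
April 2011 ends with Thursday 2011-04-28.
Last Thursday of May 2011: 2011-05-26.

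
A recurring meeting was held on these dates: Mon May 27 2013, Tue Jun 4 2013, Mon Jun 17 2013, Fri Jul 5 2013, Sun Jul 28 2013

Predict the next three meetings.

The spacing grows by 5 each time: 8, 13, 18, 23 days.
Next gap: 28 days. Sun Jul 28 2013 + 28 days = Sun Aug 25 2013.
Next gap: 33 days. Sun Aug 25 2013 + 33 days = Fri Sep 27 2013.
Next gap: 38 days. Fri Sep 27 2013 + 38 days = Mon Nov 4 2013.

Sun Aug 25 2013, Fri Sep 27 2013, Mon Nov 4 2013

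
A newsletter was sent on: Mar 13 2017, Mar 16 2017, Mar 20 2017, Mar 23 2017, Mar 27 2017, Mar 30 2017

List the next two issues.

Every event lands on a Monday or Thursday (gaps cycle 3, 4, 3, 4, 3).
So the schedule is: every Monday and Thursday.
The following Monday is Apr 3 2017.
The following Thursday is Apr 6 2017.

Apr 3 2017, Apr 6 2017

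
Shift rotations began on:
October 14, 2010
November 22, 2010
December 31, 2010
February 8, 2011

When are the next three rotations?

The spacing is 39, 39, 39 days — always 39 days.
February 8, 2011 + 39 days = March 19, 2011.
March 19, 2011 + 39 days = April 27, 2011.
April 27, 2011 + 39 days = June 5, 2011.

March 19, 2011; April 27, 2011; June 5, 2011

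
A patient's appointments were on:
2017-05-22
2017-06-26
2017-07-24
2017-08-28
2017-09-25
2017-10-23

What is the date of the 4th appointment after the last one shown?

These are Mondays at 28- or 35-day spacing (35, 28, 35, 28, 28).
The pattern: 4th Monday of the month.
4th Monday of November 2017: 2017-11-27.
December 2017 — 4th Monday is 2017-12-25.
January 2018 — 4th Monday is 2018-01-22.
February 2018 — 4th Monday is 2018-02-26.

2018-02-26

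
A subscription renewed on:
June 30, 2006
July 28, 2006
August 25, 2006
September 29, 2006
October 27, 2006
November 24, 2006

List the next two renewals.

All Fridays; the gaps (28, 28, 35, 28, 28) vary with month length.
This is the last Friday of each month.
December 2006 ends with Friday December 29, 2006.
January 2007 ends with Friday January 26, 2007.

December 29, 2006; January 26, 2007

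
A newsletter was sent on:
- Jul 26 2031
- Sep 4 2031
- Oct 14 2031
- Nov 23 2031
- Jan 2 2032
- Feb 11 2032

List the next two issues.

The spacing is 40, 40, 40, 40, 40 days — always 40 days.
Feb 11 2032 + 40 days = Mar 22 2032.
Mar 22 2032 + 40 days = May 1 2032.

Mar 22 2032, May 1 2032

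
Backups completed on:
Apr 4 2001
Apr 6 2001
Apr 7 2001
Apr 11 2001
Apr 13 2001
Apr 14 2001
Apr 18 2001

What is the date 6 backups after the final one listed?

Gaps: 2, 1, 4, 2, 1, 4 days — not constant, but cyclic with period 3.
The events fall on every Wednesday, Friday and Saturday.
The following Friday is Apr 20 2001.
Next Saturday: Apr 21 2001.
The following Wednesday is Apr 25 2001.
Next Friday: Apr 27 2001.
Next Saturday: Apr 28 2001.
Next Wednesday: May 2 2001.

May 2 2001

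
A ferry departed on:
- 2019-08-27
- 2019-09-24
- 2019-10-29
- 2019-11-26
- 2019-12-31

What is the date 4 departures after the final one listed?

2020-04-28

Every date is a Tuesday; gaps 28, 35, 28, 35 days.
Each is the last Tuesday of its month (at least one falls on the 29th or later, ruling out '4th Tuesday').
January 2020 ends with Tuesday 2020-01-28.
Last Tuesday of February 2020: 2020-02-25.
Last Tuesday of March 2020: 2020-03-31.
Last Tuesday of April 2020: 2020-04-28.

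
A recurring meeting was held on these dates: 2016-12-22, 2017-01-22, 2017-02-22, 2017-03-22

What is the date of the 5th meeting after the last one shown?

Each date is the 22nd; the gaps (31, 31, 28) track the month lengths.
The rule is the 22nd of each month.
Next: April 2017 → 2017-04-22.
Next: May 2017 → 2017-05-22.
June 2017: 2017-06-22.
Next: July 2017 → 2017-07-22.
August 2017: 2017-08-22.

2017-08-22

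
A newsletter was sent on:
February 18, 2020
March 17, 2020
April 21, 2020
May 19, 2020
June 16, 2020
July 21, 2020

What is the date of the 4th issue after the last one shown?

All dates are Tuesdays, 28, 35, 28, 28, 35 days apart.
Specifically, the 3rd Tuesday of each month.
August 2020 — 3rd Tuesday is August 18, 2020.
3rd Tuesday of September 2020: September 15, 2020.
October 2020 — 3rd Tuesday is October 20, 2020.
November 2020 — 3rd Tuesday is November 17, 2020.

November 17, 2020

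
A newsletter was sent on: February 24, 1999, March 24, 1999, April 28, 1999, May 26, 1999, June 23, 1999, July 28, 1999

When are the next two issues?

All dates are Wednesdays, 28, 35, 28, 28, 35 days apart.
Specifically, the 4th Wednesday of each month.
4th Wednesday of August 1999: August 25, 1999.
4th Wednesday of September 1999: September 22, 1999.

August 25, 1999; September 22, 1999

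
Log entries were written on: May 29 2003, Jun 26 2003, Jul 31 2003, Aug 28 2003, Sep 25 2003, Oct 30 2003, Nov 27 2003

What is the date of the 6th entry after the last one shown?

May 27 2004

All Thursdays; the gaps (28, 35, 28, 28, 35, 28) vary with month length.
This is the last Thursday of each month.
December 2003 ends with Thursday Dec 25 2003.
Last Thursday of January 2004: Jan 29 2004.
Last Thursday of February 2004: Feb 26 2004.
Last Thursday of March 2004: Mar 25 2004.
Last Thursday of April 2004: Apr 29 2004.
Last Thursday of May 2004: May 27 2004.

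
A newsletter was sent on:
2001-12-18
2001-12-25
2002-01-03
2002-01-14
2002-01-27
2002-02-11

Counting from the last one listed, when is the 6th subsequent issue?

Intervals are 7, 9, 11, 13, 15 days — an arithmetic progression with common difference 2.
Next gap: 17 days. 2002-02-11 + 17 days = 2002-02-28.
Next gap: 19 days. 2002-02-28 + 19 days = 2002-03-19.
Next gap: 21 days. 2002-03-19 + 21 days = 2002-04-09.
Next gap: 23 days. 2002-04-09 + 23 days = 2002-05-02.
Next gap: 25 days. 2002-05-02 + 25 days = 2002-05-27.
Next gap: 27 days. 2002-05-27 + 27 days = 2002-06-23.

2002-06-23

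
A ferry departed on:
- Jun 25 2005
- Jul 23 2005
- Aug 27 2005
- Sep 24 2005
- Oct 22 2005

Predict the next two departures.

Nov 26 2005, Dec 24 2005

These are Saturdays at 28- or 35-day spacing (28, 35, 28, 28).
The pattern: 4th Saturday of the month.
November 2005 — 4th Saturday is Nov 26 2005.
4th Saturday of December 2005: Dec 24 2005.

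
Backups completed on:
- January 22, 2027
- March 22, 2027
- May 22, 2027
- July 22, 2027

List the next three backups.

September 22, 2027; November 22, 2027; January 22, 2028

The day-of-month is always 22 (59, 61, 61 days between events).
So this recurs on the 22nd of every 2 months.
Next: September 2027 → September 22, 2027.
November 2027: November 22, 2027.
January 2028: January 22, 2028.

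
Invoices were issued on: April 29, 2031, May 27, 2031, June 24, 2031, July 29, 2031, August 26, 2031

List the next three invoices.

All Tuesdays; the gaps (28, 28, 35, 28) vary with month length.
This is the last Tuesday of each month.
September 2031 ends with Tuesday September 30, 2031.
October 2031 ends with Tuesday October 28, 2031.
Last Tuesday of November 2031: November 25, 2031.

September 30, 2031; October 28, 2031; November 25, 2031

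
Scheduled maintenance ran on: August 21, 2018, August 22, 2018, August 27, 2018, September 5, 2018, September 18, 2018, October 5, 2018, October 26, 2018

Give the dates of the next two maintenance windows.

Intervals are 1, 5, 9, 13, 17, 21 days — an arithmetic progression with common difference 4.
Next gap: 25 days. October 26, 2018 + 25 days = November 20, 2018.
Next gap: 29 days. November 20, 2018 + 29 days = December 19, 2018.

November 20, 2018; December 19, 2018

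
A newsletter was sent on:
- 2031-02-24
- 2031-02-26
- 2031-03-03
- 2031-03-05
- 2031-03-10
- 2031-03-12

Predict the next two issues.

Every event lands on a Monday or Wednesday (gaps cycle 2, 5, 2, 5, 2).
So the schedule is: every Monday and Wednesday.
Next Monday: 2031-03-17.
The following Wednesday is 2031-03-19.

2031-03-17, 2031-03-19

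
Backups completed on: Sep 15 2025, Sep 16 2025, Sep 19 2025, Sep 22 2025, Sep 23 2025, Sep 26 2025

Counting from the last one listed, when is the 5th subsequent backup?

Oct 7 2025

Every event lands on a Monday or Tuesday or Friday (gaps cycle 1, 3, 3, 1, 3).
So the schedule is: every Monday, Tuesday and Friday.
The following Monday is Sep 29 2025.
Next Tuesday: Sep 30 2025.
Next Friday: Oct 3 2025.
The following Monday is Oct 6 2025.
Next Tuesday: Oct 7 2025.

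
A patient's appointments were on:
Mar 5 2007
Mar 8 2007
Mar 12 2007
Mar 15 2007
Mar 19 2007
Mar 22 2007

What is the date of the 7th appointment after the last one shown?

Apr 16 2007

Every event lands on a Monday or Thursday (gaps cycle 3, 4, 3, 4, 3).
So the schedule is: every Monday and Thursday.
The following Monday is Mar 26 2007.
The following Thursday is Mar 29 2007.
Next Monday: Apr 2 2007.
The following Thursday is Apr 5 2007.
Next Monday: Apr 9 2007.
Next Thursday: Apr 12 2007.
Next Monday: Apr 16 2007.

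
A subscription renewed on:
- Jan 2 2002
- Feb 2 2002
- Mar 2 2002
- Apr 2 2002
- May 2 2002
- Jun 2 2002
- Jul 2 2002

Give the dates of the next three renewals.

Aug 2 2002, Sep 2 2002, Oct 2 2002

Each date is the 2nd; the gaps (31, 28, 31, 30, 31, 30) track the month lengths.
The rule is the 2nd of each month.
August 2002: Aug 2 2002.
Next: September 2002 → Sep 2 2002.
October 2002: Oct 2 2002.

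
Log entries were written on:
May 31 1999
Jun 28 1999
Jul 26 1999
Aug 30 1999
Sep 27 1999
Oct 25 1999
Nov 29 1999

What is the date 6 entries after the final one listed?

May 29 2000

All Mondays; the gaps (28, 28, 35, 28, 28, 35) vary with month length.
This is the last Monday of each month.
December 1999 ends with Monday Dec 27 1999.
Last Monday of January 2000: Jan 31 2000.
February 2000 ends with Monday Feb 28 2000.
March 2000 ends with Monday Mar 27 2000.
April 2000 ends with Monday Apr 24 2000.
May 2000 ends with Monday May 29 2000.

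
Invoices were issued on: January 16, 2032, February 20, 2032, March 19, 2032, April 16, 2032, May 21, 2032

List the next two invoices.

June 18, 2032; July 16, 2032

All dates are Fridays, 35, 28, 28, 35 days apart.
Specifically, the 3rd Friday of each month.
3rd Friday of June 2032: June 18, 2032.
3rd Friday of July 2032: July 16, 2032.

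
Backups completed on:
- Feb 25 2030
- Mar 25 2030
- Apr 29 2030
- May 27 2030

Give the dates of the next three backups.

Jun 24 2030, Jul 29 2030, Aug 26 2030

These are Mondays with 28, 35, 28-day gaps.
Each is the final Monday of its month — Apr 29 2030 is past the 28th, so '4th Monday' doesn't fit.
June 2030 ends with Monday Jun 24 2030.
July 2030 ends with Monday Jul 29 2030.
August 2030 ends with Monday Aug 26 2030.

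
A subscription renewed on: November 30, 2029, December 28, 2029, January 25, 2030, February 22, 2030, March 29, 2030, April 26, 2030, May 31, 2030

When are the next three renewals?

June 28, 2030; July 26, 2030; August 30, 2030

All Fridays; the gaps (28, 28, 28, 35, 28, 35) vary with month length.
This is the last Friday of each month.
June 2030 ends with Friday June 28, 2030.
July 2030 ends with Friday July 26, 2030.
Last Friday of August 2030: August 30, 2030.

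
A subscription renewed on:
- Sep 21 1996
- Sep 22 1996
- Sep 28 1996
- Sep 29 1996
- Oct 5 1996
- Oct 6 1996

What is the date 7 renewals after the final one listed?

Nov 2 1996

Every event lands on a Saturday or Sunday (gaps cycle 1, 6, 1, 6, 1).
So the schedule is: every Saturday and Sunday.
The following Saturday is Oct 12 1996.
Next Sunday: Oct 13 1996.
Next Saturday: Oct 19 1996.
Next Sunday: Oct 20 1996.
Next Saturday: Oct 26 1996.
The following Sunday is Oct 27 1996.
Next Saturday: Nov 2 1996.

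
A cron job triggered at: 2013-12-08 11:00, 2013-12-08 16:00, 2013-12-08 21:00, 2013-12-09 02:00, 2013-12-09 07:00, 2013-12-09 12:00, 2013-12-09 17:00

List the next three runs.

Spacing: 5, 5, 5, 5, 5, 5 h — constant 5 h.
2013-12-09 17:00 + 5 h = 2013-12-09 22:00.
2013-12-09 22:00 + 5 h = 2013-12-10 03:00.
2013-12-10 03:00 + 5 h = 2013-12-10 08:00.

2013-12-09 22:00, 2013-12-10 03:00, 2013-12-10 08:00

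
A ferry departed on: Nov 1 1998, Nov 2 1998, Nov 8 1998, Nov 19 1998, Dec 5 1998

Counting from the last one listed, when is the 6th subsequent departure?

Intervals are 1, 6, 11, 16 days — an arithmetic progression with common difference 5.
Next gap: 21 days. Dec 5 1998 + 21 days = Dec 26 1998.
Next gap: 26 days. Dec 26 1998 + 26 days = Jan 21 1999.
Next gap: 31 days. Jan 21 1999 + 31 days = Feb 21 1999.
Next gap: 36 days. Feb 21 1999 + 36 days = Mar 29 1999.
Next gap: 41 days. Mar 29 1999 + 41 days = May 9 1999.
Next gap: 46 days. May 9 1999 + 46 days = Jun 24 1999.

Jun 24 1999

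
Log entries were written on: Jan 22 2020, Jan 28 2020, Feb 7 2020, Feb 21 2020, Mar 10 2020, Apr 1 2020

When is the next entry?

Apr 27 2020

The spacing grows by 4 each time: 6, 10, 14, 18, 22 days.
Next gap: 26 days. Apr 1 2020 + 26 days = Apr 27 2020.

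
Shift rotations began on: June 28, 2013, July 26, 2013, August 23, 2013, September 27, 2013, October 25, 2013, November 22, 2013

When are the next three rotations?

These are Fridays at 28- or 35-day spacing (28, 28, 35, 28, 28).
The pattern: 4th Friday of the month.
December 2013 — 4th Friday is December 27, 2013.
4th Friday of January 2014: January 24, 2014.
February 2014 — 4th Friday is February 28, 2014.

December 27, 2013; January 24, 2014; February 28, 2014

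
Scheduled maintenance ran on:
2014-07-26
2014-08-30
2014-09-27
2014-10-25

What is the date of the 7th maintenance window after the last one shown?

All Saturdays; the gaps (35, 28, 28) vary with month length.
This is the last Saturday of each month.
November 2014 ends with Saturday 2014-11-29.
Last Saturday of December 2014: 2014-12-27.
January 2015 ends with Saturday 2015-01-31.
Last Saturday of February 2015: 2015-02-28.
March 2015 ends with Saturday 2015-03-28.
April 2015 ends with Saturday 2015-04-25.
May 2015 ends with Saturday 2015-05-30.

2015-05-30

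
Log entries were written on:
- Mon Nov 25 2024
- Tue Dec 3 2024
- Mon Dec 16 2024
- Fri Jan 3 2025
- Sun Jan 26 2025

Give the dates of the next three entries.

Gaps: 8, 13, 18, 23 days — each gap is 5 larger than the previous one.
Next gap: 28 days. Sun Jan 26 2025 + 28 days = Sun Feb 23 2025.
Next gap: 33 days. Sun Feb 23 2025 + 33 days = Fri Mar 28 2025.
Next gap: 38 days. Fri Mar 28 2025 + 38 days = Mon May 5 2025.

Sun Feb 23 2025, Fri Mar 28 2025, Mon May 5 2025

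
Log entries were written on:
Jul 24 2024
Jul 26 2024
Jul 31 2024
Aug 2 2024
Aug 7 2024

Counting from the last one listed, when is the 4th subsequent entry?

Gaps: 2, 5, 2, 5 days — not constant, but cyclic with period 2.
The events fall on every Wednesday and Friday.
The following Friday is Aug 9 2024.
The following Wednesday is Aug 14 2024.
The following Friday is Aug 16 2024.
Next Wednesday: Aug 21 2024.

Aug 21 2024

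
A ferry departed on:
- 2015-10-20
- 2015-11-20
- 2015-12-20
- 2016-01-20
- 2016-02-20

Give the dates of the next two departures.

Each date is the 20th; the gaps (31, 30, 31, 31) track the month lengths.
The rule is the 20th of each month.
Next: March 2016 → 2016-03-20.
Next: April 2016 → 2016-04-20.

2016-03-20, 2016-04-20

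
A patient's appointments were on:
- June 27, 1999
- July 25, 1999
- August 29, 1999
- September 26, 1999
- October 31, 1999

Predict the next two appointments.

All Sundays; the gaps (28, 35, 28, 35) vary with month length.
This is the last Sunday of each month.
November 1999 ends with Sunday November 28, 1999.
Last Sunday of December 1999: December 26, 1999.

November 28, 1999; December 26, 1999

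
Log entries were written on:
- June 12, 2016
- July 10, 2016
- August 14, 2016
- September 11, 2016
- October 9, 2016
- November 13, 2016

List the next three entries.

All dates are Sundays, 28, 35, 28, 28, 35 days apart.
Specifically, the 2nd Sunday of each month.
2nd Sunday of December 2016: December 11, 2016.
2nd Sunday of January 2017: January 8, 2017.
February 2017 — 2nd Sunday is February 12, 2017.

December 11, 2016; January 8, 2017; February 12, 2017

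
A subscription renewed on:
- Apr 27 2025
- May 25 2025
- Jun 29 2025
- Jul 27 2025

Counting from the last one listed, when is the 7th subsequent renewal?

Every date is a Sunday; gaps 28, 35, 28 days.
Each is the last Sunday of its month (at least one falls on the 29th or later, ruling out '4th Sunday').
Last Sunday of August 2025: Aug 31 2025.
Last Sunday of September 2025: Sep 28 2025.
October 2025 ends with Sunday Oct 26 2025.
Last Sunday of November 2025: Nov 30 2025.
December 2025 ends with Sunday Dec 28 2025.
January 2026 ends with Sunday Jan 25 2026.
Last Sunday of February 2026: Feb 22 2026.

Feb 22 2026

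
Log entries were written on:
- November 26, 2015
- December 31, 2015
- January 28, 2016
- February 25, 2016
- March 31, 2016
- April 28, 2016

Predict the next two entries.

These are Thursdays with 35, 28, 28, 35, 28-day gaps.
Each is the final Thursday of its month — December 31, 2015 is past the 28th, so '4th Thursday' doesn't fit.
Last Thursday of May 2016: May 26, 2016.
June 2016 ends with Thursday June 30, 2016.

May 26, 2016; June 30, 2016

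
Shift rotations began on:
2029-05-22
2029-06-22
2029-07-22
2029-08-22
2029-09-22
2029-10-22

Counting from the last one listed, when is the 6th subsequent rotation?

2030-04-22

The day-of-month is always 22 (31, 30, 31, 31, 30 days between events).
So this recurs on the 22nd of each month.
November 2029: 2029-11-22.
Next: December 2029 → 2029-12-22.
January 2030: 2030-01-22.
Next: February 2030 → 2030-02-22.
Next: March 2030 → 2030-03-22.
Next: April 2030 → 2030-04-22.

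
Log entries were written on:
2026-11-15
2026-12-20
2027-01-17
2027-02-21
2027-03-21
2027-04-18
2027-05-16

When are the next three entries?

2027-06-20, 2027-07-18, 2027-08-15

Gaps: 35, 28, 35, 28, 28, 28 days — a mix of 28 and 35. Every date is a Sunday.
Each is the 3rd Sunday of its month.
June 2027 — 3rd Sunday is 2027-06-20.
July 2027 — 3rd Sunday is 2027-07-18.
August 2027 — 3rd Sunday is 2027-08-15.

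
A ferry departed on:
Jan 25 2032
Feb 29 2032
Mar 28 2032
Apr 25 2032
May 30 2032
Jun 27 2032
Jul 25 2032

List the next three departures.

These are Sundays with 35, 28, 28, 35, 28, 28-day gaps.
Each is the final Sunday of its month — Feb 29 2032 is past the 28th, so '4th Sunday' doesn't fit.
Last Sunday of August 2032: Aug 29 2032.
Last Sunday of September 2032: Sep 26 2032.
October 2032 ends with Sunday Oct 31 2032.

Aug 29 2032, Sep 26 2032, Oct 31 2032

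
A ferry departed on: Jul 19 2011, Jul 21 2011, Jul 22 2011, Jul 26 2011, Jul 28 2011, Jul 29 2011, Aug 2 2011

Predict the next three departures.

Every event lands on a Tuesday or Thursday or Friday (gaps cycle 2, 1, 4, 2, 1, 4).
So the schedule is: every Tuesday, Thursday and Friday.
The following Thursday is Aug 4 2011.
The following Friday is Aug 5 2011.
Next Tuesday: Aug 9 2011.

Aug 4 2011, Aug 5 2011, Aug 9 2011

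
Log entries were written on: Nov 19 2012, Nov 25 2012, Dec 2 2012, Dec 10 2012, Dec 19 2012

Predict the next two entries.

Intervals are 6, 7, 8, 9 days — an arithmetic progression with common difference 1.
Next gap: 10 days. Dec 19 2012 + 10 days = Dec 29 2012.
Next gap: 11 days. Dec 29 2012 + 11 days = Jan 9 2013.

Dec 29 2012, Jan 9 2013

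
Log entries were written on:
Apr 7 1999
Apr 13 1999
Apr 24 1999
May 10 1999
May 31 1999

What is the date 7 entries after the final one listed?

Mar 13 2000

Intervals are 6, 11, 16, 21 days — an arithmetic progression with common difference 5.
Next gap: 26 days. May 31 1999 + 26 days = Jun 26 1999.
Next gap: 31 days. Jun 26 1999 + 31 days = Jul 27 1999.
Next gap: 36 days. Jul 27 1999 + 36 days = Sep 1 1999.
Next gap: 41 days. Sep 1 1999 + 41 days = Oct 12 1999.
Next gap: 46 days. Oct 12 1999 + 46 days = Nov 27 1999.
Next gap: 51 days. Nov 27 1999 + 51 days = Jan 17 2000.
Next gap: 56 days. Jan 17 2000 + 56 days = Mar 13 2000.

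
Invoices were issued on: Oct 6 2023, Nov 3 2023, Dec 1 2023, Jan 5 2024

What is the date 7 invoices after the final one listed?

Gaps: 28, 28, 35 days — a mix of 28 and 35. Every date is a Friday.
Each is the 1st Friday of its month.
1st Friday of February 2024: Feb 2 2024.
March 2024 — 1st Friday is Mar 1 2024.
April 2024 — 1st Friday is Apr 5 2024.
1st Friday of May 2024: May 3 2024.
June 2024 — 1st Friday is Jun 7 2024.
July 2024 — 1st Friday is Jul 5 2024.
1st Friday of August 2024: Aug 2 2024.

Aug 2 2024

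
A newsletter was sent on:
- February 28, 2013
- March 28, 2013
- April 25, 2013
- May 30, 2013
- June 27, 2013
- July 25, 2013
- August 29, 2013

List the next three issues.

September 26, 2013; October 31, 2013; November 28, 2013

Every date is a Thursday; gaps 28, 28, 35, 28, 28, 35 days.
Each is the last Thursday of its month (at least one falls on the 29th or later, ruling out '4th Thursday').
Last Thursday of September 2013: September 26, 2013.
Last Thursday of October 2013: October 31, 2013.
November 2013 ends with Thursday November 28, 2013.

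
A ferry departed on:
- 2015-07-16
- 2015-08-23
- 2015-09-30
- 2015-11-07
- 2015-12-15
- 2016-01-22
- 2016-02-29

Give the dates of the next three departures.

2016-04-07, 2016-05-15, 2016-06-22

Every event comes 38 days after the last (38, 38, 38, 38, 38, 38).
2016-02-29 + 38 days = 2016-04-07.
2016-04-07 + 38 days = 2016-05-15.
2016-05-15 + 38 days = 2016-06-22.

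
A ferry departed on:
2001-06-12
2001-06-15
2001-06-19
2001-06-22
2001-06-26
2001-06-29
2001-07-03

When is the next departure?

2001-07-06

Every event lands on a Tuesday or Friday (gaps cycle 3, 4, 3, 4, 3, 4).
So the schedule is: every Tuesday and Friday.
The following Friday is 2001-07-06.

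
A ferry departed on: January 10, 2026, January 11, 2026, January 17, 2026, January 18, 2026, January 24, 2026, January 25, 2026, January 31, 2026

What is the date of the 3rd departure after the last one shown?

Every event lands on a Saturday or Sunday (gaps cycle 1, 6, 1, 6, 1, 6).
So the schedule is: every Saturday and Sunday.
Next Sunday: February 1, 2026.
The following Saturday is February 7, 2026.
Next Sunday: February 8, 2026.

February 8, 2026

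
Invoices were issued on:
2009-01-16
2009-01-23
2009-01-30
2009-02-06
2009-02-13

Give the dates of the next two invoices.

The spacing is 7, 7, 7, 7 days — always 7 days.
2009-02-13 + 7 days = 2009-02-20.
2009-02-20 + 7 days = 2009-02-27.

2009-02-20, 2009-02-27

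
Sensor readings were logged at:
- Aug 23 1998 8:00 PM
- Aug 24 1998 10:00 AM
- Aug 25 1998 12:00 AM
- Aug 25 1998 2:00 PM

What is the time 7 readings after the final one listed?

Gaps: 14, 14, 14 hours — each event is 14 hours after the previous one.
Aug 25 1998 2:00 PM + 14 h = Aug 26 1998 4:00 AM.
Aug 26 1998 4:00 AM + 14 h = Aug 26 1998 6:00 PM.
Aug 26 1998 6:00 PM + 14 h = Aug 27 1998 8:00 AM.
Aug 27 1998 8:00 AM + 14 h = Aug 27 1998 10:00 PM.
Aug 27 1998 10:00 PM + 14 h = Aug 28 1998 12:00 PM.
Aug 28 1998 12:00 PM + 14 h = Aug 29 1998 2:00 AM.
Aug 29 1998 2:00 AM + 14 h = Aug 29 1998 4:00 PM.

Aug 29 1998 4:00 PM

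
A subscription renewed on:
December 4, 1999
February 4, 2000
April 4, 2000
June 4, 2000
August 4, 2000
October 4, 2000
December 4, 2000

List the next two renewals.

The day-of-month is always 4 (62, 60, 61, 61, 61, 61 days between events).
So this recurs on the 4th of every 2 months.
February 2001: February 4, 2001.
April 2001: April 4, 2001.

February 4, 2001; April 4, 2001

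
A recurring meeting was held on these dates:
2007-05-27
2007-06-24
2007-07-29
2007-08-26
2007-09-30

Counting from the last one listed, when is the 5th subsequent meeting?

Every date is a Sunday; gaps 28, 35, 28, 35 days.
Each is the last Sunday of its month (at least one falls on the 29th or later, ruling out '4th Sunday').
October 2007 ends with Sunday 2007-10-28.
November 2007 ends with Sunday 2007-11-25.
December 2007 ends with Sunday 2007-12-30.
January 2008 ends with Sunday 2008-01-27.
Last Sunday of February 2008: 2008-02-24.

2008-02-24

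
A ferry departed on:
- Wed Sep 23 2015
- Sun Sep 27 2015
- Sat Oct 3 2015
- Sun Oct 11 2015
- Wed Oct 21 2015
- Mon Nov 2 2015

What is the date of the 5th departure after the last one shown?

Intervals are 4, 6, 8, 10, 12 days — an arithmetic progression with common difference 2.
Next gap: 14 days. Mon Nov 2 2015 + 14 days = Mon Nov 16 2015.
Next gap: 16 days. Mon Nov 16 2015 + 16 days = Wed Dec 2 2015.
Next gap: 18 days. Wed Dec 2 2015 + 18 days = Sun Dec 20 2015.
Next gap: 20 days. Sun Dec 20 2015 + 20 days = Sat Jan 9 2016.
Next gap: 22 days. Sat Jan 9 2016 + 22 days = Sun Jan 31 2016.

Sun Jan 31 2016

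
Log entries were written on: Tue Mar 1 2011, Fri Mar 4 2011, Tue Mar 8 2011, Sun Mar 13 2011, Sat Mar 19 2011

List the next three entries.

Sat Mar 26 2011, Sun Apr 3 2011, Tue Apr 12 2011

The spacing grows by 1 each time: 3, 4, 5, 6 days.
Next gap: 7 days. Sat Mar 19 2011 + 7 days = Sat Mar 26 2011.
Next gap: 8 days. Sat Mar 26 2011 + 8 days = Sun Apr 3 2011.
Next gap: 9 days. Sun Apr 3 2011 + 9 days = Tue Apr 12 2011.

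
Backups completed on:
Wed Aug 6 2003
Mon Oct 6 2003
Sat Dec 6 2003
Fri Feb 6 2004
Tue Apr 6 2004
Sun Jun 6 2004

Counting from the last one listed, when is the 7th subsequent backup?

Gaps: 61, 61, 62, 60, 61 days — not constant. Every event is on the 6th of the month.
Pattern: the 6th of every 2 months.
August 2004: Fri Aug 6 2004.
October 2004: Wed Oct 6 2004.
December 2004: Mon Dec 6 2004.
February 2005: Sun Feb 6 2005.
April 2005: Wed Apr 6 2005.
June 2005: Mon Jun 6 2005.
Next: August 2005 → Sat Aug 6 2005.

Sat Aug 6 2005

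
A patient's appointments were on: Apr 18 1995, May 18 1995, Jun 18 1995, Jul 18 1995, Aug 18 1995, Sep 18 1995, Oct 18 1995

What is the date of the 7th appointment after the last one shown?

May 18 1996

Gaps: 30, 31, 30, 31, 31, 30 days — not constant. Every event is on the 18th of the month.
Pattern: the 18th of each month.
November 1995: Nov 18 1995.
December 1995: Dec 18 1995.
Next: January 1996 → Jan 18 1996.
February 1996: Feb 18 1996.
Next: March 1996 → Mar 18 1996.
April 1996: Apr 18 1996.
Next: May 1996 → May 18 1996.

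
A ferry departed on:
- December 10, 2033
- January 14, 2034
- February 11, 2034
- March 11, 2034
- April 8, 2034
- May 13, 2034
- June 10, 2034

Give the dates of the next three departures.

Gaps: 35, 28, 28, 28, 35, 28 days — a mix of 28 and 35. Every date is a Saturday.
Each is the 2nd Saturday of its month.
2nd Saturday of July 2034: July 8, 2034.
August 2034 — 2nd Saturday is August 12, 2034.
2nd Saturday of September 2034: September 9, 2034.

July 8, 2034; August 12, 2034; September 9, 2034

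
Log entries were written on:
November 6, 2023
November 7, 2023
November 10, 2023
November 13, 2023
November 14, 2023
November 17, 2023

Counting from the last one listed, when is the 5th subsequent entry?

November 28, 2023

The gap pattern 1, 3, 3, 1, 3 repeats every 3 events.
These are the Mondays, Tuesdays and Fridays of each week.
Next Monday: November 20, 2023.
Next Tuesday: November 21, 2023.
The following Friday is November 24, 2023.
The following Monday is November 27, 2023.
Next Tuesday: November 28, 2023.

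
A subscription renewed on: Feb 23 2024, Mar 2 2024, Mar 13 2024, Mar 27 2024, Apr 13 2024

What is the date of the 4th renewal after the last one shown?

Jul 20 2024

The spacing grows by 3 each time: 8, 11, 14, 17 days.
Next gap: 20 days. Apr 13 2024 + 20 days = May 3 2024.
Next gap: 23 days. May 3 2024 + 23 days = May 26 2024.
Next gap: 26 days. May 26 2024 + 26 days = Jun 21 2024.
Next gap: 29 days. Jun 21 2024 + 29 days = Jul 20 2024.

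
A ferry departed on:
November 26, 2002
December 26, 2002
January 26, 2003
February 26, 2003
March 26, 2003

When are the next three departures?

Each date is the 26th; the gaps (30, 31, 31, 28) track the month lengths.
The rule is the 26th of each month.
April 2003: April 26, 2003.
May 2003: May 26, 2003.
June 2003: June 26, 2003.

April 26, 2003; May 26, 2003; June 26, 2003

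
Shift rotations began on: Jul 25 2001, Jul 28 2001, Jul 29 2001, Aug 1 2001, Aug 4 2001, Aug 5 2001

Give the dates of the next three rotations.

Aug 8 2001, Aug 11 2001, Aug 12 2001

Every event lands on a Wednesday or Saturday or Sunday (gaps cycle 3, 1, 3, 3, 1).
So the schedule is: every Wednesday, Saturday and Sunday.
Next Wednesday: Aug 8 2001.
Next Saturday: Aug 11 2001.
Next Sunday: Aug 12 2001.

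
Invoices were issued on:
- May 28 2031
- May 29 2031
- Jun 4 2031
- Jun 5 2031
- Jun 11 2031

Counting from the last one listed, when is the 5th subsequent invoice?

The gap pattern 1, 6, 1, 6 repeats every 2 events.
These are the Wednesdays and Thursdays of each week.
The following Thursday is Jun 12 2031.
Next Wednesday: Jun 18 2031.
Next Thursday: Jun 19 2031.
Next Wednesday: Jun 25 2031.
The following Thursday is Jun 26 2031.

Jun 26 2031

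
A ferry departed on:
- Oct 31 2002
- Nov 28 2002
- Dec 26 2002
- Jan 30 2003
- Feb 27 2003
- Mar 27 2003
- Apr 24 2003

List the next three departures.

These are Thursdays with 28, 28, 35, 28, 28, 28-day gaps.
Each is the final Thursday of its month — Oct 31 2002 is past the 28th, so '4th Thursday' doesn't fit.
May 2003 ends with Thursday May 29 2003.
June 2003 ends with Thursday Jun 26 2003.
July 2003 ends with Thursday Jul 31 2003.

May 29 2003, Jun 26 2003, Jul 31 2003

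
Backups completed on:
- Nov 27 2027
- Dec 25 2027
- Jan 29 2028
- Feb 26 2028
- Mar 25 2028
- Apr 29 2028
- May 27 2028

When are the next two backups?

All Saturdays; the gaps (28, 35, 28, 28, 35, 28) vary with month length.
This is the last Saturday of each month.
Last Saturday of June 2028: Jun 24 2028.
July 2028 ends with Saturday Jul 29 2028.

Jun 24 2028, Jul 29 2028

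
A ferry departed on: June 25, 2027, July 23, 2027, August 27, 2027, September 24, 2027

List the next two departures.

Gaps: 28, 35, 28 days — a mix of 28 and 35. Every date is a Friday.
Each is the 4th Friday of its month.
October 2027 — 4th Friday is October 22, 2027.
4th Friday of November 2027: November 26, 2027.

October 22, 2027; November 26, 2027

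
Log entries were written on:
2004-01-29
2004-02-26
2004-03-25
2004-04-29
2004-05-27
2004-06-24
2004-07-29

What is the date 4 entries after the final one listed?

These are Thursdays with 28, 28, 35, 28, 28, 35-day gaps.
Each is the final Thursday of its month — 2004-01-29 is past the 28th, so '4th Thursday' doesn't fit.
Last Thursday of August 2004: 2004-08-26.
Last Thursday of September 2004: 2004-09-30.
October 2004 ends with Thursday 2004-10-28.
November 2004 ends with Thursday 2004-11-25.

2004-11-25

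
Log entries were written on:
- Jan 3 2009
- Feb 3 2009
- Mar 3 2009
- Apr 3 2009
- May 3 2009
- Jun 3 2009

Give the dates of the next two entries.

Jul 3 2009, Aug 3 2009

Each date is the 3rd; the gaps (31, 28, 31, 30, 31) track the month lengths.
The rule is the 3rd of each month.
Next: July 2009 → Jul 3 2009.
Next: August 2009 → Aug 3 2009.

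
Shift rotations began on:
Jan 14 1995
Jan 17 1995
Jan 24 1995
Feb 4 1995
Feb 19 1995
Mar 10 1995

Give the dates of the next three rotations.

The spacing grows by 4 each time: 3, 7, 11, 15, 19 days.
Next gap: 23 days. Mar 10 1995 + 23 days = Apr 2 1995.
Next gap: 27 days. Apr 2 1995 + 27 days = Apr 29 1995.
Next gap: 31 days. Apr 29 1995 + 31 days = May 30 1995.

Apr 2 1995, Apr 29 1995, May 30 1995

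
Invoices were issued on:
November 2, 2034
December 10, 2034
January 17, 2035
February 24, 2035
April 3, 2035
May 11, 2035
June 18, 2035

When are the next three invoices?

Gaps between consecutive events: 38, 38, 38, 38, 38, 38 days — a constant 38-day interval.
June 18, 2035 + 38 days = July 26, 2035.
July 26, 2035 + 38 days = September 2, 2035.
September 2, 2035 + 38 days = October 10, 2035.

July 26, 2035; September 2, 2035; October 10, 2035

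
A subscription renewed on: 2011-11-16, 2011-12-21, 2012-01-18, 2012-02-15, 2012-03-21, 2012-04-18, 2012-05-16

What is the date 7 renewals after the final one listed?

2012-12-19

Gaps: 35, 28, 28, 35, 28, 28 days — a mix of 28 and 35. Every date is a Wednesday.
Each is the 3rd Wednesday of its month.
June 2012 — 3rd Wednesday is 2012-06-20.
July 2012 — 3rd Wednesday is 2012-07-18.
August 2012 — 3rd Wednesday is 2012-08-15.
September 2012 — 3rd Wednesday is 2012-09-19.
3rd Wednesday of October 2012: 2012-10-17.
3rd Wednesday of November 2012: 2012-11-21.
December 2012 — 3rd Wednesday is 2012-12-19.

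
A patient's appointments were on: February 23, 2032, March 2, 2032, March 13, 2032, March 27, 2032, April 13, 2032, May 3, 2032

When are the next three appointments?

The spacing grows by 3 each time: 8, 11, 14, 17, 20 days.
Next gap: 23 days. May 3, 2032 + 23 days = May 26, 2032.
Next gap: 26 days. May 26, 2032 + 26 days = June 21, 2032.
Next gap: 29 days. June 21, 2032 + 29 days = July 20, 2032.

May 26, 2032; June 21, 2032; July 20, 2032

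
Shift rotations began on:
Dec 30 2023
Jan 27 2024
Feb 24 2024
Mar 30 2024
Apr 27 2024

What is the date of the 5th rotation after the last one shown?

Sep 28 2024

Every date is a Saturday; gaps 28, 28, 35, 28 days.
Each is the last Saturday of its month (at least one falls on the 29th or later, ruling out '4th Saturday').
Last Saturday of May 2024: May 25 2024.
June 2024 ends with Saturday Jun 29 2024.
Last Saturday of July 2024: Jul 27 2024.
August 2024 ends with Saturday Aug 31 2024.
Last Saturday of September 2024: Sep 28 2024.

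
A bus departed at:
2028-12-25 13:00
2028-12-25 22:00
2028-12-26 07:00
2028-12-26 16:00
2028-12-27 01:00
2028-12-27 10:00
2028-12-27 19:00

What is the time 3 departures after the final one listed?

Gaps: 9, 9, 9, 9, 9, 9 hours — each event is 9 hours after the previous one.
2028-12-27 19:00 + 9 h = 2028-12-28 04:00.
2028-12-28 04:00 + 9 h = 2028-12-28 13:00.
2028-12-28 13:00 + 9 h = 2028-12-28 22:00.

2028-12-28 22:00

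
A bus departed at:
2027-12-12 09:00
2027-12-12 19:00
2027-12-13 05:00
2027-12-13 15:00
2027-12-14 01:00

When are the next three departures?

2027-12-14 11:00, 2027-12-14 21:00, 2027-12-15 07:00

Gaps: 10, 10, 10, 10 hours — each event is 10 hours after the previous one.
2027-12-14 01:00 + 10 h = 2027-12-14 11:00.
2027-12-14 11:00 + 10 h = 2027-12-14 21:00.
2027-12-14 21:00 + 10 h = 2027-12-15 07:00.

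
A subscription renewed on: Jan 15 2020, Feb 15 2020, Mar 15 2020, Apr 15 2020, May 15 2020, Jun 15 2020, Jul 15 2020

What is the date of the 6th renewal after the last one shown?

Jan 15 2021

Gaps: 31, 29, 31, 30, 31, 30 days — not constant. Every event is on the 15th of the month.
Pattern: the 15th of each month.
Next: August 2020 → Aug 15 2020.
September 2020: Sep 15 2020.
October 2020: Oct 15 2020.
November 2020: Nov 15 2020.
December 2020: Dec 15 2020.
Next: January 2021 → Jan 15 2021.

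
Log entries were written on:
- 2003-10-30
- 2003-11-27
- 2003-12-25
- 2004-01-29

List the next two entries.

2004-02-26, 2004-03-25

These are Thursdays with 28, 28, 35-day gaps.
Each is the final Thursday of its month — 2003-10-30 is past the 28th, so '4th Thursday' doesn't fit.
February 2004 ends with Thursday 2004-02-26.
Last Thursday of March 2004: 2004-03-25.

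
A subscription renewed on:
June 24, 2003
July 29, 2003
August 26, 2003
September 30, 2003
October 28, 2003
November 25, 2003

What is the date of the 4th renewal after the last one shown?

All Tuesdays; the gaps (35, 28, 35, 28, 28) vary with month length.
This is the last Tuesday of each month.
Last Tuesday of December 2003: December 30, 2003.
Last Tuesday of January 2004: January 27, 2004.
Last Tuesday of February 2004: February 24, 2004.
Last Tuesday of March 2004: March 30, 2004.

March 30, 2004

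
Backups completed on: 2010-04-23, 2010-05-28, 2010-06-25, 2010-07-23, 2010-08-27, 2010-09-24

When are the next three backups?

Gaps: 35, 28, 28, 35, 28 days — a mix of 28 and 35. Every date is a Friday.
Each is the 4th Friday of its month.
October 2010 — 4th Friday is 2010-10-22.
4th Friday of November 2010: 2010-11-26.
4th Friday of December 2010: 2010-12-24.

2010-10-22, 2010-11-26, 2010-12-24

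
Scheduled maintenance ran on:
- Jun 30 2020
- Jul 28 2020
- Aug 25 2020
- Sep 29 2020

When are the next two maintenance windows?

Oct 27 2020, Nov 24 2020

These are Tuesdays with 28, 28, 35-day gaps.
Each is the final Tuesday of its month — Jun 30 2020 is past the 28th, so '4th Tuesday' doesn't fit.
Last Tuesday of October 2020: Oct 27 2020.
November 2020 ends with Tuesday Nov 24 2020.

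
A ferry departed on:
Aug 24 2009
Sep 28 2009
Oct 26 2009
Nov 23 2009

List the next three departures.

Dec 28 2009, Jan 25 2010, Feb 22 2010

All dates are Mondays, 35, 28, 28 days apart.
Specifically, the 4th Monday of each month.
4th Monday of December 2009: Dec 28 2009.
4th Monday of January 2010: Jan 25 2010.
4th Monday of February 2010: Feb 22 2010.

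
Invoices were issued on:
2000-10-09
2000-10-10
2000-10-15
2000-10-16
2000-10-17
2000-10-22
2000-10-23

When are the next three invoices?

2000-10-24, 2000-10-29, 2000-10-30

Every event lands on a Monday or Tuesday or Sunday (gaps cycle 1, 5, 1, 1, 5, 1).
So the schedule is: every Monday, Tuesday and Sunday.
Next Tuesday: 2000-10-24.
The following Sunday is 2000-10-29.
The following Monday is 2000-10-30.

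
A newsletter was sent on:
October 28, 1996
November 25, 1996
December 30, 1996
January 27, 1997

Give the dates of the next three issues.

February 24, 1997; March 31, 1997; April 28, 1997

All Mondays; the gaps (28, 35, 28) vary with month length.
This is the last Monday of each month.
February 1997 ends with Monday February 24, 1997.
March 1997 ends with Monday March 31, 1997.
Last Monday of April 1997: April 28, 1997.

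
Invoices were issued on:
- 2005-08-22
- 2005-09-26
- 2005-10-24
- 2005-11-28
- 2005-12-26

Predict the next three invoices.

Gaps: 35, 28, 35, 28 days — a mix of 28 and 35. Every date is a Monday.
Each is the 4th Monday of its month.
4th Monday of January 2006: 2006-01-23.
February 2006 — 4th Monday is 2006-02-27.
March 2006 — 4th Monday is 2006-03-27.

2006-01-23, 2006-02-27, 2006-03-27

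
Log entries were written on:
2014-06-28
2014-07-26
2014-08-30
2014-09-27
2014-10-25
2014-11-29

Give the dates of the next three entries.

All Saturdays; the gaps (28, 35, 28, 28, 35) vary with month length.
This is the last Saturday of each month.
December 2014 ends with Saturday 2014-12-27.
January 2015 ends with Saturday 2015-01-31.
February 2015 ends with Saturday 2015-02-28.

2014-12-27, 2015-01-31, 2015-02-28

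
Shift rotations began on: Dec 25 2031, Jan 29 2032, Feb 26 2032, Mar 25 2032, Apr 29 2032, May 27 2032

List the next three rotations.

These are Thursdays with 35, 28, 28, 35, 28-day gaps.
Each is the final Thursday of its month — Jan 29 2032 is past the 28th, so '4th Thursday' doesn't fit.
June 2032 ends with Thursday Jun 24 2032.
July 2032 ends with Thursday Jul 29 2032.
August 2032 ends with Thursday Aug 26 2032.

Jun 24 2032, Jul 29 2032, Aug 26 2032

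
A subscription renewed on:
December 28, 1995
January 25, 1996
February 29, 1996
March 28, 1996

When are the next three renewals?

These are Thursdays with 28, 35, 28-day gaps.
Each is the final Thursday of its month — February 29, 1996 is past the 28th, so '4th Thursday' doesn't fit.
April 1996 ends with Thursday April 25, 1996.
May 1996 ends with Thursday May 30, 1996.
June 1996 ends with Thursday June 27, 1996.

April 25, 1996; May 30, 1996; June 27, 1996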